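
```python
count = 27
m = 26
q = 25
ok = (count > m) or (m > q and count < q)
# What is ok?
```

Trace:
`count = 27` → count = 27
`m = 26` → m = 26
`q = 25` → q = 25
`ok = (count > m) or (m > q and count < q)` → ok = True
So ok = True

Answer: True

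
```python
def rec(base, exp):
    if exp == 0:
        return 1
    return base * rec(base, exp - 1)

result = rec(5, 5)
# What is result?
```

rec(5, 5) = 5 * 5 * 5 * 5 * 5 = 3125

Answer: 3125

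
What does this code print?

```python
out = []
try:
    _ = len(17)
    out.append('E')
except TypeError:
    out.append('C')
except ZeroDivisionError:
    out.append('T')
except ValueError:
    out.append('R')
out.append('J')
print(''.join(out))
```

Execution trace: 'C' (except TypeError) → 'J' (after the try/except). Output: CJ

Answer: CJ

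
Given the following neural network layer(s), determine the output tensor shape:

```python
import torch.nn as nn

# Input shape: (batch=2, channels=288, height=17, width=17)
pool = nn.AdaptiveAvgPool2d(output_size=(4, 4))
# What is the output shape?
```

Input: (2, 288, 17, 17) -> Output: (2, 288, 4, 4)

Answer: (2, 288, 4, 4)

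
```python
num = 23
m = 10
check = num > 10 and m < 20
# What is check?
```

Trace:
`num = 23` → num = 23
`m = 10` → m = 10
`check = num > 10 and m < 20` → check = True
So check = True

Answer: True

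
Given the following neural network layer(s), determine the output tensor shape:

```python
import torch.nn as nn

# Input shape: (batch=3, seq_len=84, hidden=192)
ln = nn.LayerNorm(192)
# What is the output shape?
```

Input: (3, 84, 192) -> Output: (3, 84, 192)

Answer: (3, 84, 192)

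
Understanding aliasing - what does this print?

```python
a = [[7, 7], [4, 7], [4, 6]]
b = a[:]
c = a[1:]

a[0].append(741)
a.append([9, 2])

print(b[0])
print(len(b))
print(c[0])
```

Key concept: slice with nested mutation.
Step by step:
`a = [[7, 7], [4, 7], [4, 6]]` → a = [[7, 7], [4, 7], [4, 6]]
`b = a[:]` → b = [[7, 7], [4, 7], [4, 6]]
`c = a[1:]` → c = [[4, 7], [4, 6]]
`a[0].append(741)` → a = [[7, 7, 741], [4, 7], [4, 6]]; b = [[7, 7, 741], [4, 7], [4, 6]]
`a.append([9, 2])` → a = [[7, 7, 741], [4, 7], [4, 6], [9, 2]]
`print(b[0])` → prints [7, 7, 741]
`print(len(b))` → prints 3
`print(c[0])` → prints [4, 7]

Answer:
[7, 7, 741]
3
[4, 7]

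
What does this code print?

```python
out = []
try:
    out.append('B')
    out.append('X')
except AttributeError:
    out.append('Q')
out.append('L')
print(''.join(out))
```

Execution trace: 'B' (try body) → 'X' (try body, no exception) → 'L' (after the try/except). Output: BXL

Answer: BXL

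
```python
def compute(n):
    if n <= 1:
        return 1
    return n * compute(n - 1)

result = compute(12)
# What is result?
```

compute(12) = 12 * 11 * 10 * 9 * 8 * 7 * 6 * 5 * 4 * 3 * 2 * 1 = 479001600

Answer: 479001600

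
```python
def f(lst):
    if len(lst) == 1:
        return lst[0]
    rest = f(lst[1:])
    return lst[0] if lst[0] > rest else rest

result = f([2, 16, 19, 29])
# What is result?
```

Recursive max over [2, 16, 19, 29] = 29

Answer: 29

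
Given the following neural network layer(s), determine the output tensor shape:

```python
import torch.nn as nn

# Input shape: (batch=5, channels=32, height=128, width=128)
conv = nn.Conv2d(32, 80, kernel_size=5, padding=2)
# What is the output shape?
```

Input: (5, 32, 128, 128) -> Output: (5, 80, 128, 128)

Answer: (5, 80, 128, 128)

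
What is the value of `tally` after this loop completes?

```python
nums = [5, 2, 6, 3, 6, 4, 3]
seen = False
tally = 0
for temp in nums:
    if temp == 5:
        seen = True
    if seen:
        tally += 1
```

Count elements after first 5 in [5, 2, 6, 3, 6, 4, 3]
`tally` takes the values: 0 → 1 → 2 → 3 → 4 → 5 → 6 → 7

Answer: 7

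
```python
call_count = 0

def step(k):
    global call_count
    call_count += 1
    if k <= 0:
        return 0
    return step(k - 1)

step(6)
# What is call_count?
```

Linear recursion stepping by 1: 7 calls from k=6 down to ≤0.

Answer: 7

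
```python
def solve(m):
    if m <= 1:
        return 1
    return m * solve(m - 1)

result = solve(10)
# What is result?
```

solve(10) = 10 * 9 * 8 * 7 * 6 * 5 * 4 * 3 * 2 * 1 = 3628800

Answer: 3628800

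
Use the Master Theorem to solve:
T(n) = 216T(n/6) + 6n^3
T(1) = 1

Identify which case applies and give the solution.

a=216, b=6, f(n)=6n^3. log_6(216) = 3. Since c=3 = 3, Case 2 applies: T(n) = Θ(n^log_b(a) · log n) = O(n^3 log n).

Answer: O(n^3 log n) - Case 2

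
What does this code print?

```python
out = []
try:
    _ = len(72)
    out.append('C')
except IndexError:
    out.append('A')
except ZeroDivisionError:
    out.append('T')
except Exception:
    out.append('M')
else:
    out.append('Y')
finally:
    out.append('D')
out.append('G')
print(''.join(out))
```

Execution trace: 'M' (except Exception) → 'D' (finally) → 'G' (after the try/except). Output: MDG

Answer: MDG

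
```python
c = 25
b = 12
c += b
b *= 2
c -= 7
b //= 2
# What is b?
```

Trace:
`c = 25` → c = 25
`b = 12` → b = 12
`c += b` → c = 37
`b *= 2` → b = 24
`c -= 7` → c = 30
`b //= 2` → b = 12
So b = 12

Answer: 12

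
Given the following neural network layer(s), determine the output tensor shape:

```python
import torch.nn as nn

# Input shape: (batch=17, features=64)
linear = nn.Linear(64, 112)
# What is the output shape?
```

Input: (17, 64) -> Output: (17, 112)

Answer: (17, 112)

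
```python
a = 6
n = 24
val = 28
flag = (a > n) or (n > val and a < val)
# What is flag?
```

Trace:
`a = 6` → a = 6
`n = 24` → n = 24
`val = 28` → val = 28
`flag = (a > n) or (n > val and a < val)` → flag = False
So flag = False

Answer: False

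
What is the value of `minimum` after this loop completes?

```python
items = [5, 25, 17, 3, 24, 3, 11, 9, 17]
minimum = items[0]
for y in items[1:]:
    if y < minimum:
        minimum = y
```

Minimum of [5, 25, 17, 3, 24, 3, 11, 9, 17]
`minimum` takes the values: 5 → 3

Answer: 3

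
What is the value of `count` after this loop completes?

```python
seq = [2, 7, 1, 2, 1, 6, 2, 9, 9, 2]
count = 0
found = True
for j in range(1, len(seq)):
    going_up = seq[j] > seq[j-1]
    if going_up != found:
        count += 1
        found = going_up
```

Count direction changes in [2, 7, 1, 2, 1, 6, 2, 9, 9, 2]
`count` takes the values: 0 → 1 → 2 → 3 → 4 → 5 → 6 → 7

Answer: 7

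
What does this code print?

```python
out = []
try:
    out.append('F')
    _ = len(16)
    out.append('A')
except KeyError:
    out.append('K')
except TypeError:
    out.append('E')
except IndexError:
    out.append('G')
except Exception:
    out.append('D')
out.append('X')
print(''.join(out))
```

Execution trace: 'F' (try body) → 'E' (except TypeError) → 'X' (after the try/except). Output: FEX

Answer: FEX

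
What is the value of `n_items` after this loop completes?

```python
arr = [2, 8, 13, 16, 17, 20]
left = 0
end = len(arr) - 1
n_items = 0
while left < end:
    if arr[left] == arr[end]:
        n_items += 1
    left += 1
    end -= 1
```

Count matching pairs from ends
`n_items` takes the values: 0

Answer: 0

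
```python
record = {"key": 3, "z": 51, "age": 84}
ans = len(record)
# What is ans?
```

Trace:
`record = {"key": 3, "z": 51, "age": 84}` → record = {'key': 3, 'z': 51, 'age': 84}
`ans = len(record)` → ans = 3
So ans = 3

Answer: 3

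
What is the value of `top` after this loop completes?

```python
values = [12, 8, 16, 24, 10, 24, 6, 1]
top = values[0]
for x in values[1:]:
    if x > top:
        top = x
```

Maximum of [12, 8, 16, 24, 10, 24, 6, 1]
`top` takes the values: 12 → 16 → 24

Answer: 24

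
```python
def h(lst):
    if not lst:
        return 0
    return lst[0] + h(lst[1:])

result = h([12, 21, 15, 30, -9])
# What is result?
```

12 + 21 + 15 + 30 + (-9) + 0 = 69

Answer: 69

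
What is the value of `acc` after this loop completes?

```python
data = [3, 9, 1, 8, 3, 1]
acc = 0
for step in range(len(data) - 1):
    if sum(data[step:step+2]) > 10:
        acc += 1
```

Count windows with sum > 10
`acc` takes the values: 0 → 1 → 2

Answer: 2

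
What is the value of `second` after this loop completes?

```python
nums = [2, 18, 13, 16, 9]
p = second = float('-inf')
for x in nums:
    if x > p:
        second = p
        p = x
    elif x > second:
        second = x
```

Second largest (with repeats) in [2, 18, 13, 16, 9]
`second` takes the values: -inf → 2 → 13 → 16

Answer: 16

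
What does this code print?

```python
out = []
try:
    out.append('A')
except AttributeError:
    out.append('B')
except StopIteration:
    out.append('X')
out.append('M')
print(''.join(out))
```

Execution trace: 'A' (try body, no exception) → 'M' (after the try/except). Output: AM

Answer: AM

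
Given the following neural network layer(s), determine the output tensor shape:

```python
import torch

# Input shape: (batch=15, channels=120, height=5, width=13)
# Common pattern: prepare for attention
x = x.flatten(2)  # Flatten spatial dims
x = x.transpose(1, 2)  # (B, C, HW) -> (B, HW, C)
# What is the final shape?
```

Input: (15, 120, 5, 13) -> after flatten(2): (15, 120, 65) -> Output: (15, 65, 120)

Answer: (15, 65, 120)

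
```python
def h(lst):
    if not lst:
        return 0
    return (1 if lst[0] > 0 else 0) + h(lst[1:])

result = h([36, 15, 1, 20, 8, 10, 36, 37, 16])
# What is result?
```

Count of positive elements in [36, 15, 1, 20, 8, 10, 36, 37, 16] = 9

Answer: 9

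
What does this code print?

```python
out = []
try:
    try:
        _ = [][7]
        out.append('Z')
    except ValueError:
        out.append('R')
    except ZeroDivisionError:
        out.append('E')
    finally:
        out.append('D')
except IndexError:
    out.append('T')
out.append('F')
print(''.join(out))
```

Execution trace: 'D' (finally) → 'T' (outer except IndexError) → 'F' (after the try/except). Output: DTF

Answer: DTF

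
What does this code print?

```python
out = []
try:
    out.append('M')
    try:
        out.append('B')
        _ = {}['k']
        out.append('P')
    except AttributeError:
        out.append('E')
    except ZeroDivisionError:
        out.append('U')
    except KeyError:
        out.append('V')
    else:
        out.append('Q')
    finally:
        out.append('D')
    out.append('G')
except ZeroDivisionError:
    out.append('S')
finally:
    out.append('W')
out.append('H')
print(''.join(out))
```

Execution trace: 'M' (try body) → 'B' (inner try body) → 'V' (inner except KeyError) → 'D' (inner finally) → 'G' (try body, no exception) → 'W' (finally) → 'H' (after the try/except). Output: MBVDGWH

Answer: MBVDGWH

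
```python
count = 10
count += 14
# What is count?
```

Trace:
`count = 10` → count = 10
`count += 14` → count = 24
So count = 24

Answer: 24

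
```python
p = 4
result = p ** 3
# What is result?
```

Trace:
`p = 4` → p = 4
`result = p ** 3` → result = 64
So result = 64

Answer: 64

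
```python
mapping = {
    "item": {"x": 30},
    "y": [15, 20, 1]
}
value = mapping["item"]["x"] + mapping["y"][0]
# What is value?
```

Trace:
`mapping = { ...` → mapping = {'item': {'x': 30}, 'y': [15, 20, 1]}
`value = mapping["item"]["x"] + mapping["y"][0]` → value = 45
So value = 45

Answer: 45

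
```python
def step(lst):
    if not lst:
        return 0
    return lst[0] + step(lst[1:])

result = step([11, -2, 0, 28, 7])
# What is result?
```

11 + (-2) + 0 + 28 + 7 + 0 = 44

Answer: 44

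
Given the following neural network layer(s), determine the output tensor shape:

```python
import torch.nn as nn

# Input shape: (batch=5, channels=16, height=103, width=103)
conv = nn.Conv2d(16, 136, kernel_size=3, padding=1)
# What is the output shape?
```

Input: (5, 16, 103, 103) -> Output: (5, 136, 103, 103)

Answer: (5, 136, 103, 103)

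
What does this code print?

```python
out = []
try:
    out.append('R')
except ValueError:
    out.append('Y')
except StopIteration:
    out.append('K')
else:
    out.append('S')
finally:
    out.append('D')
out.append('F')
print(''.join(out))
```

Execution trace: 'R' (try body, no exception) → 'S' (else) → 'D' (finally) → 'F' (after the try/except). Output: RSDF

Answer: RSDF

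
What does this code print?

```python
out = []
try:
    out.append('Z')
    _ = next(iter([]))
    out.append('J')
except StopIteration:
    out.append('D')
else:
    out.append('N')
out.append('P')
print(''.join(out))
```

Execution trace: 'Z' (try body) → 'D' (except StopIteration) → 'P' (after the try/except). Output: ZDP

Answer: ZDP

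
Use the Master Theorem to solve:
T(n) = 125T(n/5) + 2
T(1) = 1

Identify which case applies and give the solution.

a=125, b=5, f(n)=2. log_5(125) = 3. Since c=0 < 3, Case 1 applies: T(n) = Θ(n^log_b(a)) = O(n^3).

Answer: O(n^3) - Case 1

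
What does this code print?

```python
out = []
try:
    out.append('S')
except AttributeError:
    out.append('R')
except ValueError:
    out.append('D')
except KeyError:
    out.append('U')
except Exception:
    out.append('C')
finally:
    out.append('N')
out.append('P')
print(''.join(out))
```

Execution trace: 'S' (try body, no exception) → 'N' (finally) → 'P' (after the try/except). Output: SNP

Answer: SNP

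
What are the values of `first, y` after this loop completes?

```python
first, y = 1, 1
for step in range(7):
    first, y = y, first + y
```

Fibonacci: after 7 iterations
`first, y` takes the values: (1, 1) → (1, 2) → (2, 3) → (3, 5) → (5, 8) → (8, 13) → (13, 21) → (21, 34)

Answer: 21, 34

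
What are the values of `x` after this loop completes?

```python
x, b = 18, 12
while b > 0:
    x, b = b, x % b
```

GCD of 18 and 12
`x` takes the values: 18 → 12 → 6

Answer: 6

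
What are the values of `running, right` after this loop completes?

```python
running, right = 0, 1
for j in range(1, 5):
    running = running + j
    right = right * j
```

Sum and factorial of 1 to 4
`running, right` takes the values: (0, 1) → (1, 1) → (3, 1) → (3, 2) → (6, 2) → (6, 6) → (10, 6) → (10, 24)

Answer: 10, 24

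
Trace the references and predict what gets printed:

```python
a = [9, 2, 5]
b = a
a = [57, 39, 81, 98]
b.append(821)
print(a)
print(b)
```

Key concept: rebinding vs mutation: a is rebound to a new list, b still points at the original.
Step by step:
`a = [9, 2, 5]` → a = [9, 2, 5]
`b = a` → b = [9, 2, 5] (same object as a)
`a = [57, 39, 81, 98]` → a = [57, 39, 81, 98]
`b.append(821)` → b = [9, 2, 5, 821]
`print(a)` → prints [57, 39, 81, 98]
`print(b)` → prints [9, 2, 5, 821]

Answer:
[57, 39, 81, 98]
[9, 2, 5, 821]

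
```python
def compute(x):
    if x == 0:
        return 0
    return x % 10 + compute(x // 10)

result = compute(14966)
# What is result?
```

Sum of digits of 14966: 6 + 6 + 9 + 4 + 1 = 26

Answer: 26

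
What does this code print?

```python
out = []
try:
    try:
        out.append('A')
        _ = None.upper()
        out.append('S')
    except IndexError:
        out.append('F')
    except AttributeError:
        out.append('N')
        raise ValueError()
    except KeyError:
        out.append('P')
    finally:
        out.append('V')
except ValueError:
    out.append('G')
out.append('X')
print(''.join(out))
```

Execution trace: 'A' (inner try body) → 'N' (inner except AttributeError) → 'V' (inner finally) → 'G' (outer except ValueError) → 'X' (after the try/except). Output: ANVGX

Answer: ANVGX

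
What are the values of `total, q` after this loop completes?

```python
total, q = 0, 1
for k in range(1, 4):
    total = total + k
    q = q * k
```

Sum and factorial of 1 to 3
`total, q` takes the values: (0, 1) → (1, 1) → (3, 1) → (3, 2) → (6, 2) → (6, 6)

Answer: 6, 6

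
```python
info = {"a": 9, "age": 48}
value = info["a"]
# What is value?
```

Trace:
`info = {"a": 9, "age": 48}` → info = {'a': 9, 'age': 48}
`value = info["a"]` → value = 9
So value = 9

Answer: 9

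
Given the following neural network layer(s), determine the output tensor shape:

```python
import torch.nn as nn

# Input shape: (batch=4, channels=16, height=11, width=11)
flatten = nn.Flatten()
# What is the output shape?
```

Input: (4, 16, 11, 11) -> Output: (4, 1936)

Answer: (4, 1936)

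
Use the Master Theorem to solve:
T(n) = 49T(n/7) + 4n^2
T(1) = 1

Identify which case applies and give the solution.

a=49, b=7, f(n)=4n^2. log_7(49) = 2. Since c=2 = 2, Case 2 applies: T(n) = Θ(n^log_b(a) · log n) = O(n^2 log n).

Answer: O(n^2 log n) - Case 2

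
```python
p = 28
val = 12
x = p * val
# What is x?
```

Trace:
`p = 28` → p = 28
`val = 12` → val = 12
`x = p * val` → x = 336
So x = 336

Answer: 336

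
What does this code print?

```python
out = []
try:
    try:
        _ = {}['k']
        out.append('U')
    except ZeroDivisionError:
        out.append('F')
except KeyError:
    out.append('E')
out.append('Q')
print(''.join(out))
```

Execution trace: 'E' (outer except KeyError) → 'Q' (after the try/except). Output: EQ

Answer: EQ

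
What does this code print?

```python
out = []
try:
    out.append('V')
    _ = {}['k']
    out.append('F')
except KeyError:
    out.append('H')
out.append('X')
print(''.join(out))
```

Execution trace: 'V' (try body) → 'H' (except KeyError) → 'X' (after the try/except). Output: VHX

Answer: VHX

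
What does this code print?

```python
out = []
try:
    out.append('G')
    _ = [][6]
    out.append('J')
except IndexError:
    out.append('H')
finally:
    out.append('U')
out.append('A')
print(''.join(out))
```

Execution trace: 'G' (try body) → 'H' (except IndexError) → 'U' (finally) → 'A' (after the try/except). Output: GHUA

Answer: GHUA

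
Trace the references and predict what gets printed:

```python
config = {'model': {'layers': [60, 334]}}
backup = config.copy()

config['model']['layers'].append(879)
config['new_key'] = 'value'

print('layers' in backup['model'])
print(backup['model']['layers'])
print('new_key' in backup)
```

Key concept: shallow copy gotcha with nested dict.
Step by step:
`config = {'model': {'layers': [60, 334]}}` → config = {'model': {'layers': [60, 334]}}
`backup = config.copy()` → backup = {'model': {'layers': [60, 334]}}
`config['model']['layers'].append(879)` → config = {'model': {'layers': [60, 334, 879]}}; backup = {'model': {'layers': [60, 334, 879]}}
`config['new_key'] = 'value'` → config = {'model': {'layers': [60, 334, 879]}, 'new_key': 'value'}
`print('layers' in backup['model'])` → prints True
`print(backup['model']['layers'])` → prints [60, 334, 879]
`print('new_key' in backup)` → prints False

Answer:
True
[60, 334, 879]
False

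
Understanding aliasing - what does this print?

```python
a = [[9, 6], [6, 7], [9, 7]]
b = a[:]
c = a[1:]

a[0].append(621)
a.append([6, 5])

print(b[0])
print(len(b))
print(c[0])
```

Key concept: slice with nested mutation.
Step by step:
`a = [[9, 6], [6, 7], [9, 7]]` → a = [[9, 6], [6, 7], [9, 7]]
`b = a[:]` → b = [[9, 6], [6, 7], [9, 7]]
`c = a[1:]` → c = [[6, 7], [9, 7]]
`a[0].append(621)` → a = [[9, 6, 621], [6, 7], [9, 7]]; b = [[9, 6, 621], [6, 7], [9, 7]]
`a.append([6, 5])` → a = [[9, 6, 621], [6, 7], [9, 7], [6, 5]]
`print(b[0])` → prints [9, 6, 621]
`print(len(b))` → prints 3
`print(c[0])` → prints [6, 7]

Answer:
[9, 6, 621]
3
[6, 7]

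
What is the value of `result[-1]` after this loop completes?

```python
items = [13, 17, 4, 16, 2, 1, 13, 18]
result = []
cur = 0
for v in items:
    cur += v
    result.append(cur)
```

Cumulative sum ends at 84
`result` takes the values: [] → [13] → [13, 30] → [13, 30, 34] → [13, 30, 34, 50] → [13, 30, 34, 50, 52] → [13, 30, 34, 50, 52, 53] → [13, 30, 34, 50, 52, 53, 66] → [13, 30, 34, 50, 52, 53, 66, 84]
So `result[-1]` = 84

Answer: 84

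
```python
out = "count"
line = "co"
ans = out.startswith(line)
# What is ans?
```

Trace:
`out = "count"` → out = 'count'
`line = "co"` → line = 'co'
`ans = out.startswith(line)` → ans = True
So ans = True

Answer: True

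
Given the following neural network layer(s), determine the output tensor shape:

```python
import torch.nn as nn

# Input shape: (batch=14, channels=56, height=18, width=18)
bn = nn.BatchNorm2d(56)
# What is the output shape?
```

Input: (14, 56, 18, 18) -> Output: (14, 56, 18, 18)

Answer: (14, 56, 18, 18)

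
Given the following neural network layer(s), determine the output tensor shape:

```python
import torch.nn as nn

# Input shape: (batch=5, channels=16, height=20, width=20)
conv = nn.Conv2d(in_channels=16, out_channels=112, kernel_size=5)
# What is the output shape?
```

Input: (5, 16, 20, 20) -> Output: (5, 112, 16, 16)

Answer: (5, 112, 16, 16)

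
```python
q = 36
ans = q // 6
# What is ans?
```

Trace:
`q = 36` → q = 36
`ans = q // 6` → ans = 6
So ans = 6

Answer: 6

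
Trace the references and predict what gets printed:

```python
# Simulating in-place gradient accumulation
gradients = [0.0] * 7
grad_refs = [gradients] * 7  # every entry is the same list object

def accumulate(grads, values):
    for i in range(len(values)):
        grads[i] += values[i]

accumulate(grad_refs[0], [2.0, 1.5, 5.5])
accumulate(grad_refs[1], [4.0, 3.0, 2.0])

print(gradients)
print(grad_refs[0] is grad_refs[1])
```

Key concept: gradient accumulation aliasing.
Step by step:
`gradients = [0.0] * 7` → gradients = [0.0, 0.0, 0.0, 0.0, 0.0, 0.0, 0.0]
`grad_refs = [gradients] * 7` → grad_refs = [[0.0, 0.0, 0.0, 0.0, 0.0, 0.0, 0.0], [0.0, 0.0, 0.0, 0.0, 0.0, 0.0, 0.0], [0.0, 0.0, 0.0, 0.0, 0.0, 0.0, 0.0], [0.0, 0.0, 0.0, 0.0, 0.0, 0.0, 0.0], [0.0, 0.0, 0.0, 0.0, 0.0, 0.0, 0.0], [0.0, 0.0, 0.0, 0.0, 0.0, 0.0, 0.0], [0.0, 0.0, 0.0, 0.0, 0.0, 0.0, 0.0]]
`accumulate(grad_refs[0], [2.0, 1.5, 5.5])` → gradients = [2.0, 1.5, 5.5, 0.0, 0.0, 0.0, 0.0]; grad_refs = [[2.0, 1.5, 5.5, 0.0, 0.0, 0.0, 0.0], [2.0, 1.5, 5.5, 0.0, 0.0, 0.0, 0.0], [2.0, 1.5, 5.5, 0.0, 0.0, 0.0, 0.0], [2.0, 1.5, 5.5, 0.0, 0.0, 0.0, 0.0], [2.0, 1.5, 5.5, 0.0, 0.0, 0.0, 0.0], [2.0, 1.5, 5.5, 0.0, 0.0, 0.0, 0.0], [2.0, 1.5, 5.5, 0.0, 0.0, 0.0, 0.0]]
`accumulate(grad_refs[1], [4.0, 3.0, 2.0])` → gradients = [6.0, 4.5, 7.5, 0.0, 0.0, 0.0, 0.0]; grad_refs = [[6.0, 4.5, 7.5, 0.0, 0.0, 0.0, 0.0], [6.0, 4.5, 7.5, 0.0, 0.0, 0.0, 0.0], [6.0, 4.5, 7.5, 0.0, 0.0, 0.0, 0.0], [6.0, 4.5, 7.5, 0.0, 0.0, 0.0, 0.0], [6.0, 4.5, 7.5, 0.0, 0.0, 0.0, 0.0], [6.0, 4.5, 7.5, 0.0, 0.0, 0.0, 0.0], [6.0, 4.5, 7.5, 0.0, 0.0, 0.0, 0.0]]
`print(gradients)` → prints [6.0, 4.5, 7.5, 0.0, 0.0, 0.0, 0.0]
`print(grad_refs[0] is grad_refs[1])` → prints True

Answer:
[6.0, 4.5, 7.5, 0.0, 0.0, 0.0, 0.0]
True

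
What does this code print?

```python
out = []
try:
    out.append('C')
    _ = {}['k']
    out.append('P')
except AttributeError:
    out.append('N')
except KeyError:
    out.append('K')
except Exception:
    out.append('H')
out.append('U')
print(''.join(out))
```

Execution trace: 'C' (try body) → 'K' (except KeyError) → 'U' (after the try/except). Output: CKU

Answer: CKU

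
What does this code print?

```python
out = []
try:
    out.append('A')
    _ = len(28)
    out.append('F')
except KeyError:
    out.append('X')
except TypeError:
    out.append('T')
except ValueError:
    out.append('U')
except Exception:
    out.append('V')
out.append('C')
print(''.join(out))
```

Execution trace: 'A' (try body) → 'T' (except TypeError) → 'C' (after the try/except). Output: ATC

Answer: ATC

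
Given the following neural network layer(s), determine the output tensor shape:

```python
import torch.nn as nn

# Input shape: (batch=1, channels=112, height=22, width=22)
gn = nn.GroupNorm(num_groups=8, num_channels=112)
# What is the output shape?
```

Input: (1, 112, 22, 22) -> Output: (1, 112, 22, 22)

Answer: (1, 112, 22, 22)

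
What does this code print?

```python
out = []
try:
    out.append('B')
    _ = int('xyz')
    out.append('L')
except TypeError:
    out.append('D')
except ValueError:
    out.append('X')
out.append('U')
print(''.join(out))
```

Execution trace: 'B' (try body) → 'X' (except ValueError) → 'U' (after the try/except). Output: BXU

Answer: BXU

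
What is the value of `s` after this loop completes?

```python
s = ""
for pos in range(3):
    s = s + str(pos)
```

Concatenate digits 0 to 2
`s` takes the values: "" → "0" → "01" → "012"

Answer: "012"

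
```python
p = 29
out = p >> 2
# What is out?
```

Trace:
`p = 29` → p = 29
`out = p >> 2` → out = 7
So out = 7

Answer: 7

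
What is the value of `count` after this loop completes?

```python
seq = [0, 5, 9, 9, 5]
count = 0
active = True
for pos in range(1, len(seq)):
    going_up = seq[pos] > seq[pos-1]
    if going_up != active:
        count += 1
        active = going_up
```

Count direction changes in [0, 5, 9, 9, 5]
`count` takes the values: 0 → 1

Answer: 1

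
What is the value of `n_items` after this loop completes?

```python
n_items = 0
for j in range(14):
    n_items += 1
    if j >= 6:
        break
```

Loop breaks when j reaches 6, n_items is 7
`n_items` takes the values: 0 → 1 → 2 → 3 → 4 → 5 → 6 → 7

Answer: 7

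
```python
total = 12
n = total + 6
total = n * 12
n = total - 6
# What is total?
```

Trace:
`total = 12` → total = 12
`n = total + 6` → n = 18
`total = n * 12` → total = 216
`n = total - 6` → n = 210
So total = 216

Answer: 216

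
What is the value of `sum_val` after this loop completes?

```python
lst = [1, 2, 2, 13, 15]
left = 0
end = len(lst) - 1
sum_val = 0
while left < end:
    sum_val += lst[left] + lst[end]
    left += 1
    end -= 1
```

Sum of pairs from ends
`sum_val` takes the values: 0 → 16 → 31

Answer: 31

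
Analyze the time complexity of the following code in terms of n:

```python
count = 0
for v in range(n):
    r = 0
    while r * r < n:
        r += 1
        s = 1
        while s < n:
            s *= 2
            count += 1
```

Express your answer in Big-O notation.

Each loop level contributes: n × √n × log n. Multiplying the contributions gives O(n√n log n).

Answer: O(n√n log n)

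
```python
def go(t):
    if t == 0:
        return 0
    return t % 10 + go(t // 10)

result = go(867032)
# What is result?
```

Sum of digits of 867032: 2 + 3 + 0 + 7 + 6 + 8 = 26

Answer: 26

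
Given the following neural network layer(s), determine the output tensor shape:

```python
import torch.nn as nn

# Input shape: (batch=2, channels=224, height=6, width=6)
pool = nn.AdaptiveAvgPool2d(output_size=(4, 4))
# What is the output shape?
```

Input: (2, 224, 6, 6) -> Output: (2, 224, 4, 4)

Answer: (2, 224, 4, 4)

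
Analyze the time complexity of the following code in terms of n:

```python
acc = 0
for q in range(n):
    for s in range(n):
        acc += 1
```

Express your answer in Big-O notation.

Each loop level contributes: n × n. Multiplying the contributions gives O(n^2).

Answer: O(n^2)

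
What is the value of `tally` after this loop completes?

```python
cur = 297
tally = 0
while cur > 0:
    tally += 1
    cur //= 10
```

Count digits by repeated division by 10
`tally` takes the values: 0 → 1 → 2 → 3

Answer: 3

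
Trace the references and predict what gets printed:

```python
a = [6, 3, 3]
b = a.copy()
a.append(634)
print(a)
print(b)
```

Key concept: list.copy() creates independent copy.
Step by step:
`a = [6, 3, 3]` → a = [6, 3, 3]
`b = a.copy()` → b = [6, 3, 3]
`a.append(634)` → a = [6, 3, 3, 634]
`print(a)` → prints [6, 3, 3, 634]
`print(b)` → prints [6, 3, 3]

Answer:
[6, 3, 3, 634]
[6, 3, 3]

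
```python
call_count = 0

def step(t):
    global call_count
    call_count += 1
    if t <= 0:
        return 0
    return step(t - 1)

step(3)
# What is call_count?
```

Linear recursion stepping by 1: 4 calls from t=3 down to ≤0.

Answer: 4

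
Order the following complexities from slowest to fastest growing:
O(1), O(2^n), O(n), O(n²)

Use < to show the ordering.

Ordered by growth rate: O(1) < O(n) < O(n²) < O(2^n)

Answer: O(1) < O(n) < O(n²) < O(2^n)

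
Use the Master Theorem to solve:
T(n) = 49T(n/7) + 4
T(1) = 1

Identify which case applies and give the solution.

a=49, b=7, f(n)=4. log_7(49) = 2. Since c=0 < 2, Case 1 applies: T(n) = Θ(n^log_b(a)) = O(n^2).

Answer: O(n^2) - Case 1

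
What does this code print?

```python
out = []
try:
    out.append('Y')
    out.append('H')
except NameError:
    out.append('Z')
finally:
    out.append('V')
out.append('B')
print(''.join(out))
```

Execution trace: 'Y' (try body) → 'H' (try body, no exception) → 'V' (finally) → 'B' (after the try/except). Output: YHVB

Answer: YHVB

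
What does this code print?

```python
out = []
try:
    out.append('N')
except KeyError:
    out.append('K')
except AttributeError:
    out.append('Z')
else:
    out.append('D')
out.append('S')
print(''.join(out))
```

Execution trace: 'N' (try body, no exception) → 'D' (else) → 'S' (after the try/except). Output: NDS

Answer: NDS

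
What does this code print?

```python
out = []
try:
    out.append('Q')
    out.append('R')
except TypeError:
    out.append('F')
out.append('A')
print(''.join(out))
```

Execution trace: 'Q' (try body) → 'R' (try body, no exception) → 'A' (after the try/except). Output: QRA

Answer: QRA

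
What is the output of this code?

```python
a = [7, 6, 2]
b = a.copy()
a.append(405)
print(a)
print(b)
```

Key concept: list.copy() creates independent copy.
Step by step:
`a = [7, 6, 2]` → a = [7, 6, 2]
`b = a.copy()` → b = [7, 6, 2]
`a.append(405)` → a = [7, 6, 2, 405]
`print(a)` → prints [7, 6, 2, 405]
`print(b)` → prints [7, 6, 2]

Answer:
[7, 6, 2, 405]
[7, 6, 2]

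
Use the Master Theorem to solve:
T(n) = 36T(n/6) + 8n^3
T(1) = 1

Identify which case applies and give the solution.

a=36, b=6, f(n)=8n^3. log_6(36) = 2. Since c=3 > 2 and the regularity condition holds (36(n/6)^3 = (36/6^3)n^3 with 36/6^3 < 1), Case 3 applies: T(n) = Θ(f(n)) = O(n^3).

Answer: O(n^3) - Case 3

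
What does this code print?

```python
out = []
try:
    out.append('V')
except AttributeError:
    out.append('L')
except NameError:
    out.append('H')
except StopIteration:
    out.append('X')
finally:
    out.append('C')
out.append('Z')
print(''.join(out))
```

Execution trace: 'V' (try body, no exception) → 'C' (finally) → 'Z' (after the try/except). Output: VCZ

Answer: VCZ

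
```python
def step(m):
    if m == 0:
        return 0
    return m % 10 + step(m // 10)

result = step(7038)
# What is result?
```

Sum of digits of 7038: 8 + 3 + 0 + 7 = 18

Answer: 18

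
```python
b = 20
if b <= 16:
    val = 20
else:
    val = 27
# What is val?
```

Trace:
`b = 20` → b = 20
`if b <= 16: ...` → b <= 16 is False, take else branch → val = 27
So val = 27

Answer: 27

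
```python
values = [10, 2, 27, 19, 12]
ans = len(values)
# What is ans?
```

Trace:
`values = [10, 2, 27, 19, 12]` → values = [10, 2, 27, 19, 12]
`ans = len(values)` → ans = 5
So ans = 5

Answer: 5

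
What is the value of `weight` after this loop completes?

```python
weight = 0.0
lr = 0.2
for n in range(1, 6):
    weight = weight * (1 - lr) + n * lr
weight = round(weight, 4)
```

Moving average with lr=0.2
`weight` takes the values: 0.0 → 0.2 → 0.56 → 1.048 → 1.6384 → 2.31072 → 2.3107

Answer: 2.3107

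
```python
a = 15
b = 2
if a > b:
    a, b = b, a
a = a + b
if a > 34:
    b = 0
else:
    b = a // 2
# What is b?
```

Trace:
`a = 15` → a = 15
`b = 2` → b = 2
`if a > b: ...` → a > b is True → a = 2; b = 15
`a = a + b` → a = 17
`if a > 34: ...` → a > 34 is False, take else branch → b = 8
So b = 8

Answer: 8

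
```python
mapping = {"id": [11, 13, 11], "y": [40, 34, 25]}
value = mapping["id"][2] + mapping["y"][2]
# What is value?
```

Trace:
`mapping = {"id": [11, 13, 11], "y": [40, 34, 25]}` → mapping = {'id': [11, 13, 11], 'y': [40, 34, 25]}
`value = mapping["id"][2] + mapping["y"][2]` → value = 36
So value = 36

Answer: 36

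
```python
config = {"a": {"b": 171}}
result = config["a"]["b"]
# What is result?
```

Trace:
`config = {"a": {"b": 171}}` → config = {'a': {'b': 171}}
`result = config["a"]["b"]` → result = 171
So result = 171

Answer: 171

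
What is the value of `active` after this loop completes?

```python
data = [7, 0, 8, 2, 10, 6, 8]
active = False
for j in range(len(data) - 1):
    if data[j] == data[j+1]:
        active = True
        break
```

Check consecutive duplicates in [7, 0, 8, 2, 10, 6, 8]
`active` takes the values: False

Answer: False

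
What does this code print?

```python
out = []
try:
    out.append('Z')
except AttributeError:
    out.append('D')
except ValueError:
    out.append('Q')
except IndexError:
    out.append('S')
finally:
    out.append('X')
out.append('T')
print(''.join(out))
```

Execution trace: 'Z' (try body, no exception) → 'X' (finally) → 'T' (after the try/except). Output: ZXT

Answer: ZXT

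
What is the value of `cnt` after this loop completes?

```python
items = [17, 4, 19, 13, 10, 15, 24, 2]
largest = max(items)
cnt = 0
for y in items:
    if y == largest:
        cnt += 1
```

Count of max value 24 in [17, 4, 19, 13, 10, 15, 24, 2]
`cnt` takes the values: 0 → 1

Answer: 1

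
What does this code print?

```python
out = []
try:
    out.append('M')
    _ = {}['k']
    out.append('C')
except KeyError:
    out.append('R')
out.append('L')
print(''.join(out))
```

Execution trace: 'M' (try body) → 'R' (except KeyError) → 'L' (after the try/except). Output: MRL

Answer: MRL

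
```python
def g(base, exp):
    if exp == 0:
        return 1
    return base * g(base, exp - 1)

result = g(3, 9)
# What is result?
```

g(3, 9) = 3 * 3 * 3 * 3 * 3 * 3 * 3 * 3 * 3 = 19683

Answer: 19683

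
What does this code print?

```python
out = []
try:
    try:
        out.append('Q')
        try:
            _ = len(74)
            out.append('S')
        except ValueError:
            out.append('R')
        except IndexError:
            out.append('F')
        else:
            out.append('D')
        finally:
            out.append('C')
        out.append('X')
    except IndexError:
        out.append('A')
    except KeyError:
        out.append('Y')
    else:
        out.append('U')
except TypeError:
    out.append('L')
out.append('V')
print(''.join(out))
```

Execution trace: 'Q' (try body) → 'C' (inner finally) → 'L' (outer except TypeError) → 'V' (after the try/except). Output: QCLV

Answer: QCLV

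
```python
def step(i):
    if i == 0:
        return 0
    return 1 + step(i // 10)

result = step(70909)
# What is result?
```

Count of digits of 70909: 5

Answer: 5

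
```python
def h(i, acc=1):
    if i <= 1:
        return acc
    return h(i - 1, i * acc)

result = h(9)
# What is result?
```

Accumulator trace (n, acc): (9, 1) -> (8, 9) -> (7, 72) -> (6, 504) -> (5, 3024) -> (4, 15120) -> (3, 60480) -> (2, 181440) -> (1, 362880) -> return 362880

Answer: 362880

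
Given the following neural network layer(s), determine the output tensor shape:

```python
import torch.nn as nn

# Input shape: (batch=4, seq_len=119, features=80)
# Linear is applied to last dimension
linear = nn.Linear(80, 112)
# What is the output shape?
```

Input: (4, 119, 80) -> Output: (4, 119, 112)

Answer: (4, 119, 112)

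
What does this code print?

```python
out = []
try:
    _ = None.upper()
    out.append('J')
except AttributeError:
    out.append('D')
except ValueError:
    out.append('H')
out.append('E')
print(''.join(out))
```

Execution trace: 'D' (except AttributeError) → 'E' (after the try/except). Output: DE

Answer: DE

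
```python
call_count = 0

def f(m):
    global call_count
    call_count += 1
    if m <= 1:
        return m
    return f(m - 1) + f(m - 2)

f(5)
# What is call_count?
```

Calls(m) = 1 + Calls(m-1) + Calls(m-2); Calls(0)=Calls(1)=1. For m=5 this gives 15.

Answer: 15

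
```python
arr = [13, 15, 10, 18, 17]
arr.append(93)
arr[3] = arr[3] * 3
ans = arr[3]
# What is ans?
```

Trace:
`arr = [13, 15, 10, 18, 17]` → arr = [13, 15, 10, 18, 17]
`arr.append(93)` → arr = [13, 15, 10, 18, 17, 93]
`arr[3] = arr[3] * 3` → arr = [13, 15, 10, 54, 17, 93]
`ans = arr[3]` → ans = 54
So ans = 54

Answer: 54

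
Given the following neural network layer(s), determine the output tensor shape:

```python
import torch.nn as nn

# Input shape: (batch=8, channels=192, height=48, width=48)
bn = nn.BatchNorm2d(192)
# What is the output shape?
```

Input: (8, 192, 48, 48) -> Output: (8, 192, 48, 48)

Answer: (8, 192, 48, 48)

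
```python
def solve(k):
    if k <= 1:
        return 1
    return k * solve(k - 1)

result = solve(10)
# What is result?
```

solve(10) = 10 * 9 * 8 * 7 * 6 * 5 * 4 * 3 * 2 * 1 = 3628800

Answer: 3628800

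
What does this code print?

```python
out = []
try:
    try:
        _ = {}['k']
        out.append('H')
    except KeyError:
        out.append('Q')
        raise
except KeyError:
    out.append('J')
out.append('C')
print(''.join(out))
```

Execution trace: 'Q' (inner except KeyError) → 'J' (outer except KeyError) → 'C' (after the try/except). Output: QJC

Answer: QJC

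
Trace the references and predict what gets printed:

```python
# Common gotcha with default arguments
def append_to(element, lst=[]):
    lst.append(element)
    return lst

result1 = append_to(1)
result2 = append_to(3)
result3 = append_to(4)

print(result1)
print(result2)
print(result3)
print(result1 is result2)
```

Key concept: mutable default argument gotcha.
Step by step:
`result1 = append_to(1)` → result1 = [1]
`result2 = append_to(3)` → result1 = [1, 3] (same object as result2); result2 = [1, 3] (same object as result1)
`result3 = append_to(4)` → result1 = [1, 3, 4] (same object as result2, result3); result2 = [1, 3, 4] (same object as result1, result3); result3 = [1, 3, 4] (same object as result1, result2)
`print(result1)` → prints [1, 3, 4]
`print(result2)` → prints [1, 3, 4]
`print(result3)` → prints [1, 3, 4]
`print(result1 is result2)` → prints True

Answer:
[1, 3, 4]
[1, 3, 4]
[1, 3, 4]
True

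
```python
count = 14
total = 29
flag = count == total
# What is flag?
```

Trace:
`count = 14` → count = 14
`total = 29` → total = 29
`flag = count == total` → flag = False
So flag = False

Answer: False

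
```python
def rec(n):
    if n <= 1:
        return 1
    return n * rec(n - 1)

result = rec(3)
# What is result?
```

rec(3) = 3 * 2 * 1 = 6

Answer: 6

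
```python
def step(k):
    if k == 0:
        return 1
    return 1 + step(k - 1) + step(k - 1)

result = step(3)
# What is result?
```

step(k) = 1 + 2·step(k-1), step(0)=1. Closed form: (1+1)·2^3 - 1 = 15.

Answer: 15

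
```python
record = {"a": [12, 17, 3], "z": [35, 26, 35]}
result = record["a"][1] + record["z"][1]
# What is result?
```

Trace:
`record = {"a": [12, 17, 3], "z": [35, 26, 35]}` → record = {'a': [12, 17, 3], 'z': [35, 26, 35]}
`result = record["a"][1] + record["z"][1]` → result = 43
So result = 43

Answer: 43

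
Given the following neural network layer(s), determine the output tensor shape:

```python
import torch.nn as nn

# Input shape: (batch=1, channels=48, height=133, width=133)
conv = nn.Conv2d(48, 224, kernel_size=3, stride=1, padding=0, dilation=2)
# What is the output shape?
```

Input: (1, 48, 133, 133) -> Output: (1, 224, 129, 129)

Answer: (1, 224, 129, 129)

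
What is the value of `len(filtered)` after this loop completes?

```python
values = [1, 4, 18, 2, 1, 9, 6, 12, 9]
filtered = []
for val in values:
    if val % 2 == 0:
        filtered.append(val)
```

Count even numbers in [1, 4, 18, 2, 1, 9, 6, 12, 9]
`filtered` takes the values: [] → [4] → [4, 18] → [4, 18, 2] → [4, 18, 2, 6] → [4, 18, 2, 6, 12]
So `len(filtered)` = 5

Answer: 5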